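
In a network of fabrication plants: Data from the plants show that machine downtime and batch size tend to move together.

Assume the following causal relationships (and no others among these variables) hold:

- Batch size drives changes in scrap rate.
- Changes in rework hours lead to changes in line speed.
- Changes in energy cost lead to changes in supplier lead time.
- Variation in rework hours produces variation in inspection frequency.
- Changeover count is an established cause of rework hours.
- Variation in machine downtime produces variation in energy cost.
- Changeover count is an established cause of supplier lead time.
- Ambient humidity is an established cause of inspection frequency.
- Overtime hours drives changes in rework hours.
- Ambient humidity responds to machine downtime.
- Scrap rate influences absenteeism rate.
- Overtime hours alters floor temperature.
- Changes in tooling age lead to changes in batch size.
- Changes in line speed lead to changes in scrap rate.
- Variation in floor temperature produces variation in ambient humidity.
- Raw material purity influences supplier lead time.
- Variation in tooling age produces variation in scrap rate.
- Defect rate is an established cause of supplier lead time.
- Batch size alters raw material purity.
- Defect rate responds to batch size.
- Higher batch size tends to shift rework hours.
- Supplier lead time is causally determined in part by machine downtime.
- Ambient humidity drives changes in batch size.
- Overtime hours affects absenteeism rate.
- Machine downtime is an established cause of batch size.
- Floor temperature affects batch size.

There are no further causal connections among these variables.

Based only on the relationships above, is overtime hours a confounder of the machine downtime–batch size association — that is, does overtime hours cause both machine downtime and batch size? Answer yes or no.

Overtime hours has no stated causal path to machine downtime. A confounder must cause both variables, so overtime hours does not qualify.

no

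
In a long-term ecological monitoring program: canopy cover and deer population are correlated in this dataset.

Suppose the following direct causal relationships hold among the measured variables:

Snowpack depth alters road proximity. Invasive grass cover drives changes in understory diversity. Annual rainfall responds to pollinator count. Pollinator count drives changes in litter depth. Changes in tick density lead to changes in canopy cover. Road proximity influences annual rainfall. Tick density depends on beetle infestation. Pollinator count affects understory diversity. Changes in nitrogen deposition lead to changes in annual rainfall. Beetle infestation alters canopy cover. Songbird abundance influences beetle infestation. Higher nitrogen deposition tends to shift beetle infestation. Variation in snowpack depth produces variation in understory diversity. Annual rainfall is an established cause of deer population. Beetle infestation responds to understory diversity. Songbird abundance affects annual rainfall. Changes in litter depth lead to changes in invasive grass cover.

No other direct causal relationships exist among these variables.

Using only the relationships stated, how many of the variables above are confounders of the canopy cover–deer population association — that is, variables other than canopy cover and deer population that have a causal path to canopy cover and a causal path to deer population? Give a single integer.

4

The common causes are: nitrogen deposition (to canopy cover via nitrogen deposition → beetle infestation → canopy cover; to deer population via nitrogen deposition → annual rainfall → deer population); pollinator count (to canopy cover via pollinator count → understory diversity → beetle infestation → canopy cover; to deer population via pollinator count → annual rainfall → deer population); snowpack depth (to canopy cover via snowpack depth → understory diversity → beetle infestation → canopy cover; to deer population via snowpack depth → road proximity → annual rainfall → deer population); songbird abundance (to canopy cover via songbird abundance → beetle infestation → canopy cover; to deer population via songbird abundance → annual rainfall → deer population).
Every other variable lacks a causal path to at least one of canopy cover and deer population.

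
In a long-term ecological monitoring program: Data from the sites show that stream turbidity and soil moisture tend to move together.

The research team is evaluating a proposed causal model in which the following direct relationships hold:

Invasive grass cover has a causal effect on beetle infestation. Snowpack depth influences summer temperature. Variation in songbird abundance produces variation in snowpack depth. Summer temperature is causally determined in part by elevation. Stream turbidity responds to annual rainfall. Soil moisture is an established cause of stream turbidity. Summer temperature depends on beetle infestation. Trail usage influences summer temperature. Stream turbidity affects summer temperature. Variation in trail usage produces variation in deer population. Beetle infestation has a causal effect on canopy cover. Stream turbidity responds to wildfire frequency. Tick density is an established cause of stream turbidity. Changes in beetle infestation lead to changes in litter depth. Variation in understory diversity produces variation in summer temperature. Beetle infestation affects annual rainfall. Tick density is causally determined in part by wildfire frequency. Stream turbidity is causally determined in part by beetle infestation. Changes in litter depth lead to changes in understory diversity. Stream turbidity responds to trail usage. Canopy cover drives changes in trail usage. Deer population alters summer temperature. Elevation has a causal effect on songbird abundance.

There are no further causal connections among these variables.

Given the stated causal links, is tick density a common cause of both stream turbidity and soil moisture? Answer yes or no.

Tick density has no stated causal path to soil moisture. A confounder must cause both variables, so tick density does not qualify.

no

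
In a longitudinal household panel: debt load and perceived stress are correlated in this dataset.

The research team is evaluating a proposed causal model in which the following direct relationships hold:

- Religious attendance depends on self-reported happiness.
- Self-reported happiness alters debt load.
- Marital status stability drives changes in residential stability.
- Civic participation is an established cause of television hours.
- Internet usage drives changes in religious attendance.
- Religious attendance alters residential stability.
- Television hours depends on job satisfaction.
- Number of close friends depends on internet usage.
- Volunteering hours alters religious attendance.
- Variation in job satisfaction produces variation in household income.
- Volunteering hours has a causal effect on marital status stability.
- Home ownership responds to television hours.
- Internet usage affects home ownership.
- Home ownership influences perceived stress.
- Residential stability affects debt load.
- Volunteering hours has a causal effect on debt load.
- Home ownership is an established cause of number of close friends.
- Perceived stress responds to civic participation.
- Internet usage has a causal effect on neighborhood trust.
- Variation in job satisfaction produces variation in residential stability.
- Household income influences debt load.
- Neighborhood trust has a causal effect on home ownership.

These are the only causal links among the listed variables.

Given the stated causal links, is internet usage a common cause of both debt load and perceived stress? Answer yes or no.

Internet usage has a causal path to debt load (internet usage → religious attendance → residential stability → debt load) and to perceived stress (internet usage → home ownership → perceived stress), so it is a common cause of both — a confounder.

yes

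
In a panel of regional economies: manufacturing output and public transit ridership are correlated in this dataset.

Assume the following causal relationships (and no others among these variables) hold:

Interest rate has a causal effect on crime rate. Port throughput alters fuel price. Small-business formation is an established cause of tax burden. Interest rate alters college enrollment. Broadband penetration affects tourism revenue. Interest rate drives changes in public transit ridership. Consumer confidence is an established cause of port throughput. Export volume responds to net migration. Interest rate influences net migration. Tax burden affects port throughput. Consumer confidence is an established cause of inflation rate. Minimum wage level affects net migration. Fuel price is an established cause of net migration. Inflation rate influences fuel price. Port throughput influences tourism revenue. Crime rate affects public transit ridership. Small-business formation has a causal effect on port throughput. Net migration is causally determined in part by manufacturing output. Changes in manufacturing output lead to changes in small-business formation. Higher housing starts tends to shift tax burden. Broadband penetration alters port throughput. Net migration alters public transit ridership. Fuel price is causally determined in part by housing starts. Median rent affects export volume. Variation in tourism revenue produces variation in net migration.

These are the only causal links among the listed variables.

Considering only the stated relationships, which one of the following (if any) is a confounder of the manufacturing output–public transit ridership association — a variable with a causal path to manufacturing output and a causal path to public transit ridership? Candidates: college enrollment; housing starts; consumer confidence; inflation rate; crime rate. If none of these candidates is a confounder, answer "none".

none

None of the listed candidates has causal paths to both manufacturing output and public transit ridership in the stated relationships, so none is a common cause.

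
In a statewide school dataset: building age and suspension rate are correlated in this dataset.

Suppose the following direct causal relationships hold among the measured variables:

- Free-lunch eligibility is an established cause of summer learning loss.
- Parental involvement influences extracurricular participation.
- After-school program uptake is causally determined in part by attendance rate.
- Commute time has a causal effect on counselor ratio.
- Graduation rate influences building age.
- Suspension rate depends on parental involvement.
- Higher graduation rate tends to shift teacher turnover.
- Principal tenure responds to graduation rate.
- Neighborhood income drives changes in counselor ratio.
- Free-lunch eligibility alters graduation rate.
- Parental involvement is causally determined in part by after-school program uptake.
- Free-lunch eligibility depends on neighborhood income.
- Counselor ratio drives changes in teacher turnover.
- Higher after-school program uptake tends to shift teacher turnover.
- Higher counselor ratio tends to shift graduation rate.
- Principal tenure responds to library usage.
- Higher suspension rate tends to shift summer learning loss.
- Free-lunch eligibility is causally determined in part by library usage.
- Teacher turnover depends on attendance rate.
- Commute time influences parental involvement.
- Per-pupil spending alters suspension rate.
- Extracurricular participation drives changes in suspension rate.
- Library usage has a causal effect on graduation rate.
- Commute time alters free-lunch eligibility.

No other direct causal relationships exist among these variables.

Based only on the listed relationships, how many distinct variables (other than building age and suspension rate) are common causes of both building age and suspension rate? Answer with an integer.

The common causes are: commute time (to building age via commute time → counselor ratio → graduation rate → building age; to suspension rate via commute time → parental involvement → suspension rate).
Every other variable lacks a causal path to at least one of building age and suspension rate.

1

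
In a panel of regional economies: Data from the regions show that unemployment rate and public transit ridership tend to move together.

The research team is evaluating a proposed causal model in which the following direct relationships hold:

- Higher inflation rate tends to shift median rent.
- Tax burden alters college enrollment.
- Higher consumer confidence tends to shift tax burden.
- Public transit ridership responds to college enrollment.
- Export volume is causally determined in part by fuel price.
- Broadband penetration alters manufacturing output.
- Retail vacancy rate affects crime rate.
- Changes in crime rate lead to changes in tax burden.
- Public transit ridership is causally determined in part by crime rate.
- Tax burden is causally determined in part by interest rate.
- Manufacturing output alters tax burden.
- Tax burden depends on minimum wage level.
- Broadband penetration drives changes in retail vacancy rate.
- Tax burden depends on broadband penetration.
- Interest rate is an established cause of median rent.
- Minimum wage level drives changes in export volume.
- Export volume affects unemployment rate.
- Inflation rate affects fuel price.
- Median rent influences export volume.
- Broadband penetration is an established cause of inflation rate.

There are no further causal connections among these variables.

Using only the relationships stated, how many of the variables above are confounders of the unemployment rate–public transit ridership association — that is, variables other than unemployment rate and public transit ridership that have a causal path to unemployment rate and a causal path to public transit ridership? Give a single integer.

The common causes are: broadband penetration (to unemployment rate via broadband penetration → inflation rate → median rent → export volume → unemployment rate; to public transit ridership via broadband penetration → retail vacancy rate → crime rate → public transit ridership); interest rate (to unemployment rate via interest rate → median rent → export volume → unemployment rate; to public transit ridership via interest rate → tax burden → college enrollment → public transit ridership); minimum wage level (to unemployment rate via minimum wage level → export volume → unemployment rate; to public transit ridership via minimum wage level → tax burden → college enrollment → public transit ridership).
Every other variable lacks a causal path to at least one of unemployment rate and public transit ridership.

3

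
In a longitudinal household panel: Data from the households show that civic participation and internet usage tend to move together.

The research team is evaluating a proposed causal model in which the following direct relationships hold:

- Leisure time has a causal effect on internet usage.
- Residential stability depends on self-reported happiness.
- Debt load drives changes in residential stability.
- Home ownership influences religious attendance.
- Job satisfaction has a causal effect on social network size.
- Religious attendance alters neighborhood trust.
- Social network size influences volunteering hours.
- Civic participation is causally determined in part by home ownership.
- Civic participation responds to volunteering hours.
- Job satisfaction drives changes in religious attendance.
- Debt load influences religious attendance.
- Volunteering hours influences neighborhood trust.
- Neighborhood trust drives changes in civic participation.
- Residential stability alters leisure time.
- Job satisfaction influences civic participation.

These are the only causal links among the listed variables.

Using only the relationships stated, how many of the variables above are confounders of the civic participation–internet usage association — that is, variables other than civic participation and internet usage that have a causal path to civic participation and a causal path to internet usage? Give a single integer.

The common causes are: debt load (to civic participation via debt load → religious attendance → neighborhood trust → civic participation; to internet usage via debt load → residential stability → leisure time → internet usage).
Every other variable lacks a causal path to at least one of civic participation and internet usage.

1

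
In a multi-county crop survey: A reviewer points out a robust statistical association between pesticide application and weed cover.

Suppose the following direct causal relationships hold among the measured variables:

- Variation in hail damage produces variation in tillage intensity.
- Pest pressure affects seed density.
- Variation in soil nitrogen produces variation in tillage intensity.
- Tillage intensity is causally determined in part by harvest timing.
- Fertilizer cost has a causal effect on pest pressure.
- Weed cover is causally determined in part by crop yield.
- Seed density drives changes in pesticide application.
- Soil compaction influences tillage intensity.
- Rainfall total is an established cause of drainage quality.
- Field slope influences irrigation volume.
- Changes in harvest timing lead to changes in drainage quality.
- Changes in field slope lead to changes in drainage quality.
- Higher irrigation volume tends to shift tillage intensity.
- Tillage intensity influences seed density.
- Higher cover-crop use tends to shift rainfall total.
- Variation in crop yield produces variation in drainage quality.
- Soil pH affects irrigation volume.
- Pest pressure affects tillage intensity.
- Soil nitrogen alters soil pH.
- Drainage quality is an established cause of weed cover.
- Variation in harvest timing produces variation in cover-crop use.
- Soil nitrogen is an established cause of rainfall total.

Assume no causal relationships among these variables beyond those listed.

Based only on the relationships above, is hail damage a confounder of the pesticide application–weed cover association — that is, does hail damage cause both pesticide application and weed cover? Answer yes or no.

no

Hail damage has no stated causal path to weed cover. A confounder must cause both variables, so hail damage does not qualify.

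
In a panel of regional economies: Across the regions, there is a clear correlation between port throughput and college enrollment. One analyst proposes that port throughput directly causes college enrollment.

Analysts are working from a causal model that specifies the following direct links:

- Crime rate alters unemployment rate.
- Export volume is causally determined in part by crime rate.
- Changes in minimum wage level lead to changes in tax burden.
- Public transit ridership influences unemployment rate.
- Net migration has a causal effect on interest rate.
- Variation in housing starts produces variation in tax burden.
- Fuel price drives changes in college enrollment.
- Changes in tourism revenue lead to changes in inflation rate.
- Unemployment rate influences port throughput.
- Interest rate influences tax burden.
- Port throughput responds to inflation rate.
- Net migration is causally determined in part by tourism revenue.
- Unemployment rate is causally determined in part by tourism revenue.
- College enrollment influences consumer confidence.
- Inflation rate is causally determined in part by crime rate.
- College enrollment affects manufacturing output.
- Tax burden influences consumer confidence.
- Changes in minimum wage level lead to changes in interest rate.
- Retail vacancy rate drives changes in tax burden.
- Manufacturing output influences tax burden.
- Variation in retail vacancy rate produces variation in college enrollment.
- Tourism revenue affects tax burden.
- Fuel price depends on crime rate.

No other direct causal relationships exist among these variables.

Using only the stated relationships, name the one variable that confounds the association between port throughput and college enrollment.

Crime rate has a causal path to port throughput (crime rate → unemployment rate → port throughput) and a separate causal path to college enrollment (crime rate → fuel price → college enrollment), so it is a common cause of both.
No stated relationship gives port throughput a causal route to college enrollment, so the correlation is explained by the shared upstream cause rather than a direct effect.

crime rate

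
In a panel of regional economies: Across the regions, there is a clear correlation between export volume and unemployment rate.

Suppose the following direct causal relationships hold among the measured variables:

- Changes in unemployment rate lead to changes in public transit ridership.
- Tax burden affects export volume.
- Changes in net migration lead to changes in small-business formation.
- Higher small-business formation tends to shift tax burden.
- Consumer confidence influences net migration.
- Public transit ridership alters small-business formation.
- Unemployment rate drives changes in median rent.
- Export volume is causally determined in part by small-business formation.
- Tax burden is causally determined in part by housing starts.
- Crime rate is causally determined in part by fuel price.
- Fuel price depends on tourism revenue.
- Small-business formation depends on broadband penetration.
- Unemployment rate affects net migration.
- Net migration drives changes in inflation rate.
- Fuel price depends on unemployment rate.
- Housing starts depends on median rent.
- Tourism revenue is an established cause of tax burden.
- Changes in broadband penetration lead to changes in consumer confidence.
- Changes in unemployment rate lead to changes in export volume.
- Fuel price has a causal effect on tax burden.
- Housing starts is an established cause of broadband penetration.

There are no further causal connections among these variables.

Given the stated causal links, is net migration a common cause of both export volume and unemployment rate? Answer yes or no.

Net migration has no stated causal path to unemployment rate. A confounder must cause both variables, so net migration does not qualify.

no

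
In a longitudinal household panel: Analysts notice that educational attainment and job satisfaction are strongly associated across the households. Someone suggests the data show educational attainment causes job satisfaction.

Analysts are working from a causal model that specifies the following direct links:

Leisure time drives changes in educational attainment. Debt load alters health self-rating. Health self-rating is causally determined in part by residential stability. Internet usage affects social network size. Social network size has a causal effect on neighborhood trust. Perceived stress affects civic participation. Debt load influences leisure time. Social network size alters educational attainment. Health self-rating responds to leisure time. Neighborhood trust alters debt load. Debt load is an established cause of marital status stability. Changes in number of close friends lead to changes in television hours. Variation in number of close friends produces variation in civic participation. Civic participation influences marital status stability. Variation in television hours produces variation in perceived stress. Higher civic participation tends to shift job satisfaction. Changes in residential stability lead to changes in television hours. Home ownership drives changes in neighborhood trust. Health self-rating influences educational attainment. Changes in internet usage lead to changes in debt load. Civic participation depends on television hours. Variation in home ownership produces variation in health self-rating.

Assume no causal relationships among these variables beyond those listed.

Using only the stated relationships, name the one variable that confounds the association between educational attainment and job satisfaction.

Residential stability has a causal path to educational attainment (residential stability → health self-rating → educational attainment) and a separate causal path to job satisfaction (residential stability → television hours → civic participation → job satisfaction), so it is a common cause of both.
No stated relationship gives educational attainment a causal route to job satisfaction, so the correlation is explained by the shared upstream cause rather than a direct effect.

residential stability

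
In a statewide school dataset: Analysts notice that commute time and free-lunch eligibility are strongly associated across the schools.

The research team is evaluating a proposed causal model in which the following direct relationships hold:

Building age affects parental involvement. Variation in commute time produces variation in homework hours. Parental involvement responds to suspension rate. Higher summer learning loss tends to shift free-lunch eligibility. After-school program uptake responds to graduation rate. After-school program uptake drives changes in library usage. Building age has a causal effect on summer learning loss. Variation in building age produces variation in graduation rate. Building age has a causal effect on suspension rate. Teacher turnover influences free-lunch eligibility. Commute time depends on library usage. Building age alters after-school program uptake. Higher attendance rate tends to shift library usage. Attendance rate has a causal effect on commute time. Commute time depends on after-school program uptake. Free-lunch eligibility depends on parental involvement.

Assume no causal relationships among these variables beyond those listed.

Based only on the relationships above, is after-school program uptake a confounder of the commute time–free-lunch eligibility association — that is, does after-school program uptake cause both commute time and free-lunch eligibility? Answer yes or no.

After-school program uptake has no stated causal path to free-lunch eligibility. A confounder must cause both variables, so after-school program uptake does not qualify.

no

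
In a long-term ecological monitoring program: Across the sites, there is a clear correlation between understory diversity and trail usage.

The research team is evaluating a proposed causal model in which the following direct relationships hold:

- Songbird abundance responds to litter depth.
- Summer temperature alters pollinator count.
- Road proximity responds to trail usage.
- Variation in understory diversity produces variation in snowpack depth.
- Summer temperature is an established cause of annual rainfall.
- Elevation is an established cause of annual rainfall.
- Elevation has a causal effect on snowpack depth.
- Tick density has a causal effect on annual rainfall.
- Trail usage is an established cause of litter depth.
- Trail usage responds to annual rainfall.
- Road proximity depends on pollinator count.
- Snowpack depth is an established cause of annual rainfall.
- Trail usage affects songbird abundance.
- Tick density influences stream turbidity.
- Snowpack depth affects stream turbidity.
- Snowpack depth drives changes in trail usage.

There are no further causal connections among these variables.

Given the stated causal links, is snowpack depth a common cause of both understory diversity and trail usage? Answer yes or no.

Snowpack depth has no stated causal path to understory diversity. A confounder must cause both variables, so snowpack depth does not qualify.

no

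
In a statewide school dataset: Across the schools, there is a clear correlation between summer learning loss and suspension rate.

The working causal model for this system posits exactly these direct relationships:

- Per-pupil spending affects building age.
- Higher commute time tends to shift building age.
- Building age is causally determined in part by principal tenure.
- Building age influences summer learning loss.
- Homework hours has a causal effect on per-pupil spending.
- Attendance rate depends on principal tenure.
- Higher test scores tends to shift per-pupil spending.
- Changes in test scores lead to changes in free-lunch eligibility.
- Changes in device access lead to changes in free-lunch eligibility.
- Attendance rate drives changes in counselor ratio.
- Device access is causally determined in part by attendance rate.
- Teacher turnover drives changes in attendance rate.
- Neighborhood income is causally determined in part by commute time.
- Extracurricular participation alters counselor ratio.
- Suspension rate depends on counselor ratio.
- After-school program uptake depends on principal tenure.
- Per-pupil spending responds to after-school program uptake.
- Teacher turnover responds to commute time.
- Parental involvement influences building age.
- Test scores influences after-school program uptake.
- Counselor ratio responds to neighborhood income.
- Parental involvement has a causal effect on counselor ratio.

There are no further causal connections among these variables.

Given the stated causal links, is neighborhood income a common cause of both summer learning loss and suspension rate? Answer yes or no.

Neighborhood income has no stated causal path to summer learning loss. A confounder must cause both variables, so neighborhood income does not qualify.

no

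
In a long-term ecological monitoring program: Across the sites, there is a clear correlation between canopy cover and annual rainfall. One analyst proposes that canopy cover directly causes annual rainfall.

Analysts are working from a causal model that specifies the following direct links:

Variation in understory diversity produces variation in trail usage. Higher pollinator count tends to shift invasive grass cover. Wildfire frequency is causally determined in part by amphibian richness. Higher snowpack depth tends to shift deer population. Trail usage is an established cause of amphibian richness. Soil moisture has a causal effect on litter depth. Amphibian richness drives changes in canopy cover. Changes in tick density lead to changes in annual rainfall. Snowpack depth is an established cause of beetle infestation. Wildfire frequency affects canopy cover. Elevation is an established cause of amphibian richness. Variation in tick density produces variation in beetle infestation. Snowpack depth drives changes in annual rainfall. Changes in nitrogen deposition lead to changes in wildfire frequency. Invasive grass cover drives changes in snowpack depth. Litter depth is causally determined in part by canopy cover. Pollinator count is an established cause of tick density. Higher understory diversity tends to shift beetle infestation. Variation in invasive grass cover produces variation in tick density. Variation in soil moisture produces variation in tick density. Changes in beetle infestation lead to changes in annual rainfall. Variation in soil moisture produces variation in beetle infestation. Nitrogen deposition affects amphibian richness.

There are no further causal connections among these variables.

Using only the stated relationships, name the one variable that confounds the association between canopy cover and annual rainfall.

understory diversity

Understory diversity has a causal path to canopy cover (understory diversity → trail usage → amphibian richness → canopy cover) and a separate causal path to annual rainfall (understory diversity → beetle infestation → annual rainfall), so it is a common cause of both.
No stated relationship gives canopy cover a causal route to annual rainfall, so the correlation is explained by the shared upstream cause rather than a direct effect.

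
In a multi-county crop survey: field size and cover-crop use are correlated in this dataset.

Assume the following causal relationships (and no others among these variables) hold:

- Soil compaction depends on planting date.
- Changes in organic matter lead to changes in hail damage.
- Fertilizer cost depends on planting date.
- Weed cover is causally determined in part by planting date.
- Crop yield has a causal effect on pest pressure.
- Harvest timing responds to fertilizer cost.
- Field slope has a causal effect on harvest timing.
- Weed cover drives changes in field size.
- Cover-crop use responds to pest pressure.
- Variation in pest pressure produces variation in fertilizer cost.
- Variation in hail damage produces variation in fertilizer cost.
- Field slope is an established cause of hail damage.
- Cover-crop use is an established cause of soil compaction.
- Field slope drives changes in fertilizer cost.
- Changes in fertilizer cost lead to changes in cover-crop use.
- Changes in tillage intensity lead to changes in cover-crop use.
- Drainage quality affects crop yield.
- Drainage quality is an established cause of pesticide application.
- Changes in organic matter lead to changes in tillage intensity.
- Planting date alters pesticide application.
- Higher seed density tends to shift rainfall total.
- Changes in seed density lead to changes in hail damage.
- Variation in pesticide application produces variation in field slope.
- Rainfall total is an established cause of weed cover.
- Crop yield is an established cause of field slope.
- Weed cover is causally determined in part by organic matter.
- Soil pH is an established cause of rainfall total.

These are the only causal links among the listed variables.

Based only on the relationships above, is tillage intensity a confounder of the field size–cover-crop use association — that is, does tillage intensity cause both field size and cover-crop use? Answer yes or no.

no

Tillage intensity has no stated causal path to field size. A confounder must cause both variables, so tillage intensity does not qualify.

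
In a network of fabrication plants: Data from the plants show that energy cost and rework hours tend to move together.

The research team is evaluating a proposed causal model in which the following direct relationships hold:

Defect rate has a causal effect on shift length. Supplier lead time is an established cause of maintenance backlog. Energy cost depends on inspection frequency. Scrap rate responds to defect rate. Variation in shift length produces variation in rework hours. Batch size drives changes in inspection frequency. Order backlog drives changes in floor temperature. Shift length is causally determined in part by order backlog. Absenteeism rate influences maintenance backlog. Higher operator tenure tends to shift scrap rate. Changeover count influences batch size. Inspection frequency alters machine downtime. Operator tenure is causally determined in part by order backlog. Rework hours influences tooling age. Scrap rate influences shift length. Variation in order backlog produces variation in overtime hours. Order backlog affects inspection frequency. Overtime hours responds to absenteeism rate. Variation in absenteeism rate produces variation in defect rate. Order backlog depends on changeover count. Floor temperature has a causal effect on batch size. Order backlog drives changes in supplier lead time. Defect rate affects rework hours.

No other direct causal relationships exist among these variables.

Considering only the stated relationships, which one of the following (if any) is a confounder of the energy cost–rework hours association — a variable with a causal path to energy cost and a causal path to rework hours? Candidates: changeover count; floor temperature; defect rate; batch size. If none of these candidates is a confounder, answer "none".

Changeover count causes energy cost (changeover count → batch size → inspection frequency → energy cost) and also causes rework hours (changeover count → order backlog → shift length → rework hours); it is a common cause of both.
Each of the other candidates lacks a causal path to at least one of energy cost and rework hours, so they do not confound the relationship.

changeover count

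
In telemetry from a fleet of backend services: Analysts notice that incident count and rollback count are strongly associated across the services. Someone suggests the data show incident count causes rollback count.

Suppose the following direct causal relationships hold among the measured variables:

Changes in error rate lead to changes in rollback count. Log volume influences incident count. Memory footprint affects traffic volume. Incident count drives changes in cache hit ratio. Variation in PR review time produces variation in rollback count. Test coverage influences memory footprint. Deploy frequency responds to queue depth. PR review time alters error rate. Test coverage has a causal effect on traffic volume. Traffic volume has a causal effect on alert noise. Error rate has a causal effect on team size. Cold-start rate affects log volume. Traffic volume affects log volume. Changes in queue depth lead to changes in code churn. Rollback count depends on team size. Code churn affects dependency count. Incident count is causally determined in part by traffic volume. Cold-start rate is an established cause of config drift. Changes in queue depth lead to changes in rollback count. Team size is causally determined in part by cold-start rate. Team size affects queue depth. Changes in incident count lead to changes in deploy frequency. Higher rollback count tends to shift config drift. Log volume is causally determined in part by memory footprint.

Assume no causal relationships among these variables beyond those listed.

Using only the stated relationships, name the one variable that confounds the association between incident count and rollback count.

Cold-start rate has a causal path to incident count (cold-start rate → log volume → incident count) and a separate causal path to rollback count (cold-start rate → team size → rollback count), so it is a common cause of both.
No stated relationship gives incident count a causal route to rollback count, so the correlation is explained by the shared upstream cause rather than a direct effect.

cold-start rate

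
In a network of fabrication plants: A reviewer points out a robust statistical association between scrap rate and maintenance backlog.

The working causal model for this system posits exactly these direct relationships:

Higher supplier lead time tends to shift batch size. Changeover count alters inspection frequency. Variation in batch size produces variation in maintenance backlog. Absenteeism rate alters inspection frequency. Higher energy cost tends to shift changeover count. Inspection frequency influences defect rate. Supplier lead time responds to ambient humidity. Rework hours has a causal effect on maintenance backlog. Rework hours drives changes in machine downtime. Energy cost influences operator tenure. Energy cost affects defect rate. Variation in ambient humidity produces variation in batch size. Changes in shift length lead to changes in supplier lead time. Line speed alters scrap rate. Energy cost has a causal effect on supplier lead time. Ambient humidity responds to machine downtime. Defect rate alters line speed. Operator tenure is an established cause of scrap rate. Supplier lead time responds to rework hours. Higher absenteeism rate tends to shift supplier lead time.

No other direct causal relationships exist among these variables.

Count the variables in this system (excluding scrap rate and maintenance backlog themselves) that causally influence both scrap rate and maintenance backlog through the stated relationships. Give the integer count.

2

The common causes are: absenteeism rate (to scrap rate via absenteeism rate → inspection frequency → defect rate → line speed → scrap rate; to maintenance backlog via absenteeism rate → supplier lead time → batch size → maintenance backlog); energy cost (to scrap rate via energy cost → operator tenure → scrap rate; to maintenance backlog via energy cost → supplier lead time → batch size → maintenance backlog).
Every other variable lacks a causal path to at least one of scrap rate and maintenance backlog.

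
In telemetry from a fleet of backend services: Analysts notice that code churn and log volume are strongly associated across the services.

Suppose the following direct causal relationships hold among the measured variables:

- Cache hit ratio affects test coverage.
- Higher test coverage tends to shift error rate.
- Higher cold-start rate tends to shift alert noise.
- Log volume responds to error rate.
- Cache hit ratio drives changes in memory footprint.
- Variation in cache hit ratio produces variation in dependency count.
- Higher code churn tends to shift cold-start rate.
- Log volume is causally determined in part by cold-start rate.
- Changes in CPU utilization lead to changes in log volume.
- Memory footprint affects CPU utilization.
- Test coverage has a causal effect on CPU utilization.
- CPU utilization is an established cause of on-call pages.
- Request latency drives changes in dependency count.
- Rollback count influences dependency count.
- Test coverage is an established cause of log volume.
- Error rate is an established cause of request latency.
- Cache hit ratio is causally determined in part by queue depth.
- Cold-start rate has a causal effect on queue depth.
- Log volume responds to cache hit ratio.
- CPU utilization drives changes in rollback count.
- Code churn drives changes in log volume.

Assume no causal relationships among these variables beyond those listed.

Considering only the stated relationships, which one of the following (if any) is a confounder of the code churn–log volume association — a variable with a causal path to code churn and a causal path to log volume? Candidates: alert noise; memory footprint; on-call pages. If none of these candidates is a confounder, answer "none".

None of the listed candidates has causal paths to both code churn and log volume in the stated relationships, so none is a common cause.

none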